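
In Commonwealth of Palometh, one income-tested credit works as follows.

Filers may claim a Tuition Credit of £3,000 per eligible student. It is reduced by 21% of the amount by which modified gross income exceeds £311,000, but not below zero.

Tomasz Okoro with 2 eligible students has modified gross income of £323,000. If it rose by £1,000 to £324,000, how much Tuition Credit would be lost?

£210

At £323,000 — base = 2 × £3,000 = £6,000. 21% of the £12,000 excess over £311,000 is £2,520; credit = £6,000 − £2,520 = £3,480.
At £324,000 — base = 2 × £3,000 = £6,000. 21% of the £13,000 excess over £311,000 is £2,730; credit = £6,000 − £2,730 = £3,270.
Lost: £3,480 − £3,270 = £210.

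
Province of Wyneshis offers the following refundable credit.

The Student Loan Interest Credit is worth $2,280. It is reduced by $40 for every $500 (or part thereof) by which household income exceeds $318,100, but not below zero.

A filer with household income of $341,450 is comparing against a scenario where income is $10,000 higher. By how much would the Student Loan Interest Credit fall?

At $341,450 — income exceeds $318,100 by $23,350, which is 47 full-or-partial $500 increments; reduction = 47 × $40 = $1,880, leaving $400.
At $351,450 — income exceeds $318,100 by $33,350 → 67 increments × $40 = $2,680 ≥ base, so the credit is $0.
Lost: $400 − $0 = $400.

$400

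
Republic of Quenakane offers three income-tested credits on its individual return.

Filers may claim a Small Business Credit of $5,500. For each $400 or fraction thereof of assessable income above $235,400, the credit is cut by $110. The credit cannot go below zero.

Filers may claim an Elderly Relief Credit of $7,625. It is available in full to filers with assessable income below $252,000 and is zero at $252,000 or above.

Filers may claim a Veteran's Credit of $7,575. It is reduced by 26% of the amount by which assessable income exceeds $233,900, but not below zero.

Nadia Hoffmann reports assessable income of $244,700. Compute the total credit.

Small Business Credit: income exceeds $235,400 by $9,300, which is 24 full-or-partial $400 increments; reduction = 24 × $110 = $2,640, leaving $2,860.
Elderly Relief Credit: $244,700 is below the $252,000 cutoff, so the full $7,625 applies.
Veteran's Credit: 26% of the $10,800 excess over $233,900 is $2,808; credit = $7,575 − $2,808 = $4,767.
Total: $2,860 + $7,625 + $4,767 = $15,252.

$15,252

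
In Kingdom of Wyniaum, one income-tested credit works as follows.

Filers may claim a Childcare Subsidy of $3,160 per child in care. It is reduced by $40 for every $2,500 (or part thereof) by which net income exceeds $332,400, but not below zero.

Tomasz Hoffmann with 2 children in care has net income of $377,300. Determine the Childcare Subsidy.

$5,600

Childcare Subsidy: base = 2 × $3,160 = $6,320. income exceeds $332,400 by $44,900, which is 18 full-or-partial $2,500 increments; reduction = 18 × $40 = $720, leaving $5,600.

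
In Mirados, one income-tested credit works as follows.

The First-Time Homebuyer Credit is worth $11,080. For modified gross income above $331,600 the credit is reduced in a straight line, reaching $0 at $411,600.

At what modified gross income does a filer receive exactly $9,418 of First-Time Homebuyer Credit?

$9,418 is 9,418/11,080 of the full $11,080, so 1,662/11,080 of the $80,000 range has been used: income = $331,600 + $80,000 × 1,662/11,080 = $343,600.

$343,600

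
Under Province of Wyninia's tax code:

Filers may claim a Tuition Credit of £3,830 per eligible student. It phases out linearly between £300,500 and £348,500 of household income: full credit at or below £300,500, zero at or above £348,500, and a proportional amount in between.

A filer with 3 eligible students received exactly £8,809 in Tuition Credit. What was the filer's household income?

Full credit = 3 × £3,830 = £11,490.
£8,809 is 8,809/11,490 of the full £11,490, so 2,681/11,490 of the £48,000 range has been used: income = £300,500 + £48,000 × 2,681/11,490 = £311,700.

£311,700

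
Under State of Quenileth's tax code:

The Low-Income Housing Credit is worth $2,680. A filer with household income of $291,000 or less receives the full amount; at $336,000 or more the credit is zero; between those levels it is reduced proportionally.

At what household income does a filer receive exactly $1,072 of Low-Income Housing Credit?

$1,072 is 1,072/2,680 of the full $2,680, so 1,608/2,680 of the $45,000 range has been used: income = $291,000 + $45,000 × 1,608/2,680 = $318,000.

$318,000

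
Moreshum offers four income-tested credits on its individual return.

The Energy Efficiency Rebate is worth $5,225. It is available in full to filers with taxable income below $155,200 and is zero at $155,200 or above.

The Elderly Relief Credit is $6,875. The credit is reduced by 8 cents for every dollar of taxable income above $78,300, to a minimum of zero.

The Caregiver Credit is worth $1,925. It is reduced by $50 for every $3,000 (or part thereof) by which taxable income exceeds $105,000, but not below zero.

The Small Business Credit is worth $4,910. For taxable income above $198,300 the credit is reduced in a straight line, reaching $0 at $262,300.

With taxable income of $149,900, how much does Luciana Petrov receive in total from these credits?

Energy Efficiency Rebate: $149,900 is below the $155,200 cutoff, so the full $5,225 applies.
Elderly Relief Credit: 8% of the $71,600 excess over $78,300 is $5,728; credit = $6,875 − $5,728 = $1,147.
Caregiver Credit: income exceeds $105,000 by $44,900, which is 15 full-or-partial $3,000 increments; reduction = 15 × $50 = $750, leaving $1,175.
Small Business Credit: $149,900 is at or below the $198,300 threshold, so the full $4,910 applies.
Total: $5,225 + $1,147 + $1,175 + $4,910 = $12,457.

$12,457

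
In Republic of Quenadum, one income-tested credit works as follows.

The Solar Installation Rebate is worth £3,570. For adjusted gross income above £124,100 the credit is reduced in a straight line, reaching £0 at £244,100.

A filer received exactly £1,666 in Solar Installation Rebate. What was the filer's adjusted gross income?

£188,100

£1,666 is 1,666/3,570 of the full £3,570, so 1,904/3,570 of the £120,000 range has been used: income = £124,100 + £120,000 × 1,904/3,570 = £188,100.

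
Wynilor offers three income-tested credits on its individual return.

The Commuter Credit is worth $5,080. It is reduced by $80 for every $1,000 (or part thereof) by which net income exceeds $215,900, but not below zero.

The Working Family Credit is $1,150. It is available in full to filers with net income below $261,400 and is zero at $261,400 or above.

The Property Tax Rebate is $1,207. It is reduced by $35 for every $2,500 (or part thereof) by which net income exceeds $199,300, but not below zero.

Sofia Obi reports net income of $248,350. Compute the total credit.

$4,097

Commuter Credit: income exceeds $215,900 by $32,450, which is 33 full-or-partial $1,000 increments; reduction = 33 × $80 = $2,640, leaving $2,440.
Working Family Credit: $248,350 is below the $261,400 cutoff, so the full $1,150 applies.
Property Tax Rebate: income exceeds $199,300 by $49,050, which is 20 full-or-partial $2,500 increments; reduction = 20 × $35 = $700, leaving $507.
Total: $2,440 + $1,150 + $507 = $4,097.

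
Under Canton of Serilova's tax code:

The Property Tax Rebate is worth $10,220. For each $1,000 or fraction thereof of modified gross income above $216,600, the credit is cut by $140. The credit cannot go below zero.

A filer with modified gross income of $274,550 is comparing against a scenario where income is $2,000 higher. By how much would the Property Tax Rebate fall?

$280

At $274,550 — income exceeds $216,600 by $57,950, which is 58 full-or-partial $1,000 increments; reduction = 58 × $140 = $8,120, leaving $2,100.
At $276,550 — income exceeds $216,600 by $59,950, which is 60 full-or-partial $1,000 increments; reduction = 60 × $140 = $8,400, leaving $1,820.
Lost: $2,100 − $1,820 = $280.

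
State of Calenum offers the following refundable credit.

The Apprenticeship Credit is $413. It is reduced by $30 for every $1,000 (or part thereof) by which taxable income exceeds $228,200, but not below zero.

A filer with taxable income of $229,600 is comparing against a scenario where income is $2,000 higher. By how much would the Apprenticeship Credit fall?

At $229,600 — income exceeds $228,200 by $1,400, which is 2 full-or-partial $1,000 increments; reduction = 2 × $30 = $60, leaving $353.
At $231,600 — income exceeds $228,200 by $3,400, which is 4 full-or-partial $1,000 increments; reduction = 4 × $30 = $120, leaving $293.
Lost: $353 − $293 = $60.

$60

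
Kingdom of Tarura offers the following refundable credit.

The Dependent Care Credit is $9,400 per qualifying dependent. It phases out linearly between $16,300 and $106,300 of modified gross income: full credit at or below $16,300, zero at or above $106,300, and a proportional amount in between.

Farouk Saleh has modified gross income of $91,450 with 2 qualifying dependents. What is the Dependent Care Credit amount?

$3,102

Dependent Care Credit: base = 2 × $9,400 = $18,800. $91,450 is $75,150 into a $90,000 phase-out range, leaving 14,850/90,000 of the credit: $18,800 × 14,850/90,000 = $3,102.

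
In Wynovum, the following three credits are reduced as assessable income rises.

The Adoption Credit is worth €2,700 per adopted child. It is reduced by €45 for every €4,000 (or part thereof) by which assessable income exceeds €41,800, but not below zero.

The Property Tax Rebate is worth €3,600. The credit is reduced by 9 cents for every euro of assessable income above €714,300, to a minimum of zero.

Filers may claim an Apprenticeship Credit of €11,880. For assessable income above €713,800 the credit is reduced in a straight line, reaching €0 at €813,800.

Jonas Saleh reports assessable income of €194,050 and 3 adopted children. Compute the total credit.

Adoption Credit: base = 3 × €2,700 = €8,100. income exceeds €41,800 by €152,250, which is 39 full-or-partial €4,000 increments; reduction = 39 × €45 = €1,755, leaving €6,345.
Property Tax Rebate: €194,050 is at or below the €714,300 threshold, so the full €3,600 applies.
Apprenticeship Credit: €194,050 is at or below the €713,800 threshold, so the full €11,880 applies.
Total: €6,345 + €3,600 + €11,880 = €21,825.

€21,825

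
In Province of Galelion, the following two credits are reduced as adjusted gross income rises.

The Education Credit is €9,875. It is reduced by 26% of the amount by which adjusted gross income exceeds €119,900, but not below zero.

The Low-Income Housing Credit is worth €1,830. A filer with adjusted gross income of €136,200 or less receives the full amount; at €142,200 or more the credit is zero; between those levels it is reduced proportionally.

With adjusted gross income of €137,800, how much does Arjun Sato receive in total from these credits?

€6,563

Education Credit: 26% of the €17,900 excess over €119,900 is €4,654; credit = €9,875 − €4,654 = €5,221.
Low-Income Housing Credit: €137,800 is €1,600 into a €6,000 phase-out range, leaving 4,400/6,000 of the credit: €1,830 × 4,400/6,000 = €1,342.
Total: €5,221 + €1,342 = €6,563.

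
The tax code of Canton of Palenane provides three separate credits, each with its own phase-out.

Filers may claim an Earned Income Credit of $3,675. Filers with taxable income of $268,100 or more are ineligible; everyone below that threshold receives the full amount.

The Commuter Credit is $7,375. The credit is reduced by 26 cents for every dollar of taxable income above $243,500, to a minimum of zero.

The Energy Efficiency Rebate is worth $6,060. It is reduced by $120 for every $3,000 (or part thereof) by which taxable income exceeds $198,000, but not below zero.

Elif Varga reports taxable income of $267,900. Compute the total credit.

Earned Income Credit: $267,900 is below the $268,100 cutoff, so the full $3,675 applies.
Commuter Credit: 26% of the $24,400 excess over $243,500 is $6,344; credit = $7,375 − $6,344 = $1,031.
Energy Efficiency Rebate: income exceeds $198,000 by $69,900, which is 24 full-or-partial $3,000 increments; reduction = 24 × $120 = $2,880, leaving $3,180.
Total: $3,675 + $1,031 + $3,180 = $7,886.

$7,886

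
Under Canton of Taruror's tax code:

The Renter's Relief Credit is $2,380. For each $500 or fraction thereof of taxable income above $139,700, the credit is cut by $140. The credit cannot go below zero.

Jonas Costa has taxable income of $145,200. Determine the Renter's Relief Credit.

$840

Renter's Relief Credit: income exceeds $139,700 by $5,500, which is 11 full-or-partial $500 increments; reduction = 11 × $140 = $1,540, leaving $840.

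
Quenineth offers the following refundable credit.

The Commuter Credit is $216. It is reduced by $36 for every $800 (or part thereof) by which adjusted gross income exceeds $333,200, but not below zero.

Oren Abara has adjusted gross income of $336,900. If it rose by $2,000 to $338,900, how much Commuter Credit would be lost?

$36

At $336,900 — income exceeds $333,200 by $3,700, which is 5 full-or-partial $800 increments; reduction = 5 × $36 = $180, leaving $36.
At $338,900 — income exceeds $333,200 by $5,700 → 8 increments × $36 = $288 ≥ base, so the credit is $0.
Lost: $36 − $0 = $36.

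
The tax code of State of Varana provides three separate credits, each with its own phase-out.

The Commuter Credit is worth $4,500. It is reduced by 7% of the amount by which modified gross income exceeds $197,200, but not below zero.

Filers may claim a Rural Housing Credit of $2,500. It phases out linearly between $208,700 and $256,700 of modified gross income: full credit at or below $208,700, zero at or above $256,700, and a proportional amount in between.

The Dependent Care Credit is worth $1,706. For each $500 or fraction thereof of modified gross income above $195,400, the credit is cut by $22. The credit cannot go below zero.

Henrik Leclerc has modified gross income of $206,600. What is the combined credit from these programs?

Commuter Credit: 7% of the $9,400 excess over $197,200 is $658; credit = $4,500 − $658 = $3,842.
Rural Housing Credit: $206,600 is at or below the $208,700 threshold, so the full $2,500 applies.
Dependent Care Credit: income exceeds $195,400 by $11,200, which is 23 full-or-partial $500 increments; reduction = 23 × $22 = $506, leaving $1,200.
Total: $3,842 + $2,500 + $1,200 = $7,542.

$7,542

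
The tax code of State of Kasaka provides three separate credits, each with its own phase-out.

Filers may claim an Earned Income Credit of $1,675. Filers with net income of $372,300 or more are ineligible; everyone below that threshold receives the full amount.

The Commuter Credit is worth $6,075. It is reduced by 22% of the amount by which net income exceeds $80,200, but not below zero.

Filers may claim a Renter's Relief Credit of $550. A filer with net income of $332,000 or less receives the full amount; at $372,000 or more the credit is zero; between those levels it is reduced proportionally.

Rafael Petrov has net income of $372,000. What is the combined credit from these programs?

$1,675

Earned Income Credit: $372,000 is below the $372,300 cutoff, so the full $1,675 applies.
Commuter Credit: 22% of the $291,800 excess over $80,200 is $64,196 ≥ base, so the credit is $0.
Renter's Relief Credit: $372,000 is at or above $372,000, so the credit is $0.
Total: $1,675 + $0 + $0 = $1,675.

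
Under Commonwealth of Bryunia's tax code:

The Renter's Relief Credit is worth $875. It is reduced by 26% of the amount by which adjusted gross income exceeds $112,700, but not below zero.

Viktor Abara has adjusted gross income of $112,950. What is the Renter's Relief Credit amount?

Renter's Relief Credit: 26% of the $250 excess over $112,700 is $65; credit = $875 − $65 = $810.

$810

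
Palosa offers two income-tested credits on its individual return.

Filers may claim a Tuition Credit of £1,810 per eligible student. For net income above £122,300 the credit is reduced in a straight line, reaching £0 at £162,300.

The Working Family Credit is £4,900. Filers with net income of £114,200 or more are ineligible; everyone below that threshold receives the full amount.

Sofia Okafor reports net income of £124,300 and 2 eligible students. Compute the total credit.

Tuition Credit: base = 2 × £1,810 = £3,620. £124,300 is £2,000 into a £40,000 phase-out range, leaving 38,000/40,000 of the credit: £3,620 × 38,000/40,000 = £3,439.
Working Family Credit: £124,300 meets or exceeds the £114,200 cutoff, so the credit is £0.
Total: £3,439 + £0 = £3,439.

£3,439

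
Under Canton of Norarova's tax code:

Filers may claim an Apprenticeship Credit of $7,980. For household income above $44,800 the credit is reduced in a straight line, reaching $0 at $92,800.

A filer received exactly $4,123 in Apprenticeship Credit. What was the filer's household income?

$4,123 is 4,123/7,980 of the full $7,980, so 3,857/7,980 of the $48,000 range has been used: income = $44,800 + $48,000 × 3,857/7,980 = $68,000.

$68,000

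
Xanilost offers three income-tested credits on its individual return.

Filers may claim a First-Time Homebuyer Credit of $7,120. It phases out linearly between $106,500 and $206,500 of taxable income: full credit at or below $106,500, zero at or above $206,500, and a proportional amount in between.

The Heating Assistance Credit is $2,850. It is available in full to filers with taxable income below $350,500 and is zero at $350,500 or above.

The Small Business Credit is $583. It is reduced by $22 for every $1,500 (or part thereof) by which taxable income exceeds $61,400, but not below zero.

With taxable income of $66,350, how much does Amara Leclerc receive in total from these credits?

First-Time Homebuyer Credit: $66,350 is at or below the $106,500 threshold, so the full $7,120 applies.
Heating Assistance Credit: $66,350 is below the $350,500 cutoff, so the full $2,850 applies.
Small Business Credit: income exceeds $61,400 by $4,950, which is 4 full-or-partial $1,500 increments; reduction = 4 × $22 = $88, leaving $495.
Total: $7,120 + $2,850 + $495 = $10,465.

$10,465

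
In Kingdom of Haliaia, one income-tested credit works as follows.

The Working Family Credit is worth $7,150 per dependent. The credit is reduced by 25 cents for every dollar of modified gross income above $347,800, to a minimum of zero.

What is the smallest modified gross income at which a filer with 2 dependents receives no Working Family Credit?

Full credit = 2 × $7,150 = $14,300.
The credit falls by 25% of each dollar above $347,800, so it reaches zero when the excess is $14,300 / 25% = $57,200: income = $347,800 + $57,200 = $405,000.

$405,000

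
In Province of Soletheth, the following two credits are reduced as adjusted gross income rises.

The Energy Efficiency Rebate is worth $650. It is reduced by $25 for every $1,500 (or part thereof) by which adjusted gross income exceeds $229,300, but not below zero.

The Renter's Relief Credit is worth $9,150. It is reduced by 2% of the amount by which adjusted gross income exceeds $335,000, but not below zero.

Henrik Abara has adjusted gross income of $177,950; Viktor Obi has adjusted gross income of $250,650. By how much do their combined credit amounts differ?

Henrik ($177,950): Energy Efficiency Rebate: $177,950 is at or below the $229,300 threshold, so the full $650 applies. Renter's Relief Credit: $177,950 is at or below the $335,000 threshold, so the full $9,150 applies. total $650 + $9,150 = $9,800
Viktor ($250,650): Energy Efficiency Rebate: income exceeds $229,300 by $21,350, which is 15 full-or-partial $1,500 increments; reduction = 15 × $25 = $375, leaving $275. Renter's Relief Credit: $250,650 is at or below the $335,000 threshold, so the full $9,150 applies. total $275 + $9,150 = $9,425
Difference: |$9,800 − $9,425| = $375.

$375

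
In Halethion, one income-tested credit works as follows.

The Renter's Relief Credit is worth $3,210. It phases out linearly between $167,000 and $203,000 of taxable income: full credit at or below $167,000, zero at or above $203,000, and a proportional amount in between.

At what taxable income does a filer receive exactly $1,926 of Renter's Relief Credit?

$181,400

$1,926 is 1,926/3,210 of the full $3,210, so 1,284/3,210 of the $36,000 range has been used: income = $167,000 + $36,000 × 1,284/3,210 = $181,400.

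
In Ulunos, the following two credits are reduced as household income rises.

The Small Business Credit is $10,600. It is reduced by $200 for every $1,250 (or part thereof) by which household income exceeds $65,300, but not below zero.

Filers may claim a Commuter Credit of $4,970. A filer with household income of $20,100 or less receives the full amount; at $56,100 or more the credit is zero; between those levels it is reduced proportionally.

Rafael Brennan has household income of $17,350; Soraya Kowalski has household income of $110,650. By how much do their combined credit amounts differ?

$12,370

Rafael ($17,350): Small Business Credit: $17,350 is at or below the $65,300 threshold, so the full $10,600 applies. Commuter Credit: $17,350 is at or below the $20,100 threshold, so the full $4,970 applies. total $10,600 + $4,970 = $15,570
Soraya ($110,650): Small Business Credit: income exceeds $65,300 by $45,350, which is 37 full-or-partial $1,250 increments; reduction = 37 × $200 = $7,400, leaving $3,200. Commuter Credit: $110,650 is at or above $56,100, so the credit is $0. total $3,200 + $0 = $3,200
Difference: |$15,570 − $3,200| = $12,370.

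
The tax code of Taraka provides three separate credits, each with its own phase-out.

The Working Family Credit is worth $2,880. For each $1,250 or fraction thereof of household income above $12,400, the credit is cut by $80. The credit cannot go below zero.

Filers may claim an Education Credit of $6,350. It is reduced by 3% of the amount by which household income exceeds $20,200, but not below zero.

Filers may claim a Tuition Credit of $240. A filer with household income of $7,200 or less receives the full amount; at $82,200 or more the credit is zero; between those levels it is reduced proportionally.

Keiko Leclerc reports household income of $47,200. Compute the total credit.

$6,292

Working Family Credit: income exceeds $12,400 by $34,800, which is 28 full-or-partial $1,250 increments; reduction = 28 × $80 = $2,240, leaving $640.
Education Credit: 3% of the $27,000 excess over $20,200 is $810; credit = $6,350 − $810 = $5,540.
Tuition Credit: $47,200 is $40,000 into a $75,000 phase-out range, leaving 35,000/75,000 of the credit: $240 × 35,000/75,000 = $112.
Total: $640 + $5,540 + $112 = $6,292.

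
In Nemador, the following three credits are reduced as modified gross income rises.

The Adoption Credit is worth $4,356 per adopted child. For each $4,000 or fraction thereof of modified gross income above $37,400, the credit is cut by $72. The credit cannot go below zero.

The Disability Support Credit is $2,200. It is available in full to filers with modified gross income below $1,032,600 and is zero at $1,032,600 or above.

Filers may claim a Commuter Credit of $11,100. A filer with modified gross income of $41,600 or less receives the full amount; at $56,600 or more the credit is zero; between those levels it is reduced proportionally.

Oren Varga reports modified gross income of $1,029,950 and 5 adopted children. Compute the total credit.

$6,052

Adoption Credit: base = 5 × $4,356 = $21,780. income exceeds $37,400 by $992,550, which is 249 full-or-partial $4,000 increments; reduction = 249 × $72 = $17,928, leaving $3,852.
Disability Support Credit: $1,029,950 is below the $1,032,600 cutoff, so the full $2,200 applies.
Commuter Credit: $1,029,950 is at or above $56,600, so the credit is $0.
Total: $3,852 + $2,200 + $0 = $6,052.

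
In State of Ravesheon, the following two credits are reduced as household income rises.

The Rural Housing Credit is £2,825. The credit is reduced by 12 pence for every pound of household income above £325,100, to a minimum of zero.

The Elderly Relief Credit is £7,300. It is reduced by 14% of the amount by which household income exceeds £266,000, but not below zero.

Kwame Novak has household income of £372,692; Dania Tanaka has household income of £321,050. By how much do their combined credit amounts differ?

Kwame (£372,692): Rural Housing Credit: 12% of the £47,592 excess over £325,100 is £5,711.04 ≥ base, so the credit is £0. Elderly Relief Credit: 14% of the £106,692 excess over £266,000 is £14,936.88 ≥ base, so the credit is £0. total £0 + £0 = £0
Dania (£321,050): Rural Housing Credit: £321,050 is at or below the £325,100 threshold, so the full £2,825 applies. Elderly Relief Credit: 14% of the £55,050 excess over £266,000 is £7,707 ≥ base, so the credit is £0. total £2,825 + £0 = £2,825
Difference: |£0 − £2,825| = £2,825.

£2,825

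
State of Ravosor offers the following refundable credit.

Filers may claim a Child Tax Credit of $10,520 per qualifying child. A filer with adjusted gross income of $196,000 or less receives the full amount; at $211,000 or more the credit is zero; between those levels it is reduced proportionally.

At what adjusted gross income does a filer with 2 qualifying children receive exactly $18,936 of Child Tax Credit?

$197,500

Full credit = 2 × $10,520 = $21,040.
$18,936 is 18,936/21,040 of the full $21,040, so 2,104/21,040 of the $15,000 range has been used: income = $196,000 + $15,000 × 2,104/21,040 = $197,500.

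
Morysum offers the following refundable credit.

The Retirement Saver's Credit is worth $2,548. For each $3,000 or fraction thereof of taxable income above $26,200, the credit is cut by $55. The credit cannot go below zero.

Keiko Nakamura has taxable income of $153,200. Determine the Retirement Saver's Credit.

Retirement Saver's Credit: income exceeds $26,200 by $127,000, which is 43 full-or-partial $3,000 increments; reduction = 43 × $55 = $2,365, leaving $183.

$183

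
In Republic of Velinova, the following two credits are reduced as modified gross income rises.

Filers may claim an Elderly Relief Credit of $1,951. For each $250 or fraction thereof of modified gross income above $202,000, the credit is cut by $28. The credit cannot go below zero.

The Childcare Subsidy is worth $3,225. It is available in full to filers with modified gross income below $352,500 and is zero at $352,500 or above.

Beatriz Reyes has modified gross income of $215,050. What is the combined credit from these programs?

Elderly Relief Credit: income exceeds $202,000 by $13,050, which is 53 full-or-partial $250 increments; reduction = 53 × $28 = $1,484, leaving $467.
Childcare Subsidy: $215,050 is below the $352,500 cutoff, so the full $3,225 applies.
Total: $467 + $3,225 = $3,692.

$3,692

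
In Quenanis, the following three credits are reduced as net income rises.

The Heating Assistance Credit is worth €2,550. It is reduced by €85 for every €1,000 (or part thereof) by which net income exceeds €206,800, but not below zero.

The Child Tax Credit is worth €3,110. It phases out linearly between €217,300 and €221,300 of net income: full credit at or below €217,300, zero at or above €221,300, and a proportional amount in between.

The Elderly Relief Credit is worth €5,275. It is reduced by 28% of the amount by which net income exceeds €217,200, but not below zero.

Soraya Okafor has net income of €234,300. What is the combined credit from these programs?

Heating Assistance Credit: income exceeds €206,800 by €27,500, which is 28 full-or-partial €1,000 increments; reduction = 28 × €85 = €2,380, leaving €170.
Child Tax Credit: €234,300 is at or above €221,300, so the credit is €0.
Elderly Relief Credit: 28% of the €17,100 excess over €217,200 is €4,788; credit = €5,275 − €4,788 = €487.
Total: €170 + €0 + €487 = €657.

€657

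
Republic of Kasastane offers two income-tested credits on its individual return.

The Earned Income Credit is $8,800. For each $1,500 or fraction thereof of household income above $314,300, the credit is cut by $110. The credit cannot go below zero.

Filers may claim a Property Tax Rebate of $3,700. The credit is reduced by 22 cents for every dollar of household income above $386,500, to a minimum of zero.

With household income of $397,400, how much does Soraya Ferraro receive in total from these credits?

Earned Income Credit: income exceeds $314,300 by $83,100, which is 56 full-or-partial $1,500 increments; reduction = 56 × $110 = $6,160, leaving $2,640.
Property Tax Rebate: 22% of the $10,900 excess over $386,500 is $2,398; credit = $3,700 − $2,398 = $1,302.
Total: $2,640 + $1,302 = $3,942.

$3,942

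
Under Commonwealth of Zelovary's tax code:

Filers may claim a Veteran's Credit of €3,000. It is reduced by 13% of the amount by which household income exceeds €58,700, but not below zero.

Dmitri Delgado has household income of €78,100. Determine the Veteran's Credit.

€478

Veteran's Credit: 13% of the €19,400 excess over €58,700 is €2,522; credit = €3,000 − €2,522 = €478.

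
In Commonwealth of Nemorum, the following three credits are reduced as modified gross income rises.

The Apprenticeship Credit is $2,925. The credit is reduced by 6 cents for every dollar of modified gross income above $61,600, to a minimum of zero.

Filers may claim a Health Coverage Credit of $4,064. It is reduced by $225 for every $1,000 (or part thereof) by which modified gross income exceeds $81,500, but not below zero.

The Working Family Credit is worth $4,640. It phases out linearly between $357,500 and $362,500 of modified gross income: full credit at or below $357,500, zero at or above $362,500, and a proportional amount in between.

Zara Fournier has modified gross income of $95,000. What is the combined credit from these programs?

Apprenticeship Credit: 6% of the $33,400 excess over $61,600 is $2,004; credit = $2,925 − $2,004 = $921.
Health Coverage Credit: income exceeds $81,500 by $13,500, which is 14 full-or-partial $1,000 increments; reduction = 14 × $225 = $3,150, leaving $914.
Working Family Credit: $95,000 is at or below the $357,500 threshold, so the full $4,640 applies.
Total: $921 + $914 + $4,640 = $6,475.

$6,475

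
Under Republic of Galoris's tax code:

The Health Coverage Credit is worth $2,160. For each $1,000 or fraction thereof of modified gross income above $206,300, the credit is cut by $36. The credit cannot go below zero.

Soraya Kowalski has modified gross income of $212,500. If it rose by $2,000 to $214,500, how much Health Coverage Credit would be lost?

$72

At $212,500 — income exceeds $206,300 by $6,200, which is 7 full-or-partial $1,000 increments; reduction = 7 × $36 = $252, leaving $1,908.
At $214,500 — income exceeds $206,300 by $8,200, which is 9 full-or-partial $1,000 increments; reduction = 9 × $36 = $324, leaving $1,836.
Lost: $1,908 − $1,836 = $72.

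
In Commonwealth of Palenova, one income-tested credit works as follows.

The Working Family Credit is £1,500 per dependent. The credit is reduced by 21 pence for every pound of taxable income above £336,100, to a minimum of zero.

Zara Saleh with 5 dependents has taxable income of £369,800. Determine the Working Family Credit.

£423

Working Family Credit: base = 5 × £1,500 = £7,500. 21% of the £33,700 excess over £336,100 is £7,077; credit = £7,500 − £7,077 = £423.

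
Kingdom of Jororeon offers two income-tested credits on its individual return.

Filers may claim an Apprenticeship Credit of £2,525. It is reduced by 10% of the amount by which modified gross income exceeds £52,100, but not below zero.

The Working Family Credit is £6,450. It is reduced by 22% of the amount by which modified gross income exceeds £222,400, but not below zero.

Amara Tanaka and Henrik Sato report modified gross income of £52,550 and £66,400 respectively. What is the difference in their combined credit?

Amara (£52,550): Apprenticeship Credit: 10% of the £450 excess over £52,100 is £45; credit = £2,525 − £45 = £2,480. Working Family Credit: £52,550 is at or below the £222,400 threshold, so the full £6,450 applies. total £2,480 + £6,450 = £8,930
Henrik (£66,400): Apprenticeship Credit: 10% of the £14,300 excess over £52,100 is £1,430; credit = £2,525 − £1,430 = £1,095. Working Family Credit: £66,400 is at or below the £222,400 threshold, so the full £6,450 applies. total £1,095 + £6,450 = £7,545
Difference: |£8,930 − £7,545| = £1,385.

£1,385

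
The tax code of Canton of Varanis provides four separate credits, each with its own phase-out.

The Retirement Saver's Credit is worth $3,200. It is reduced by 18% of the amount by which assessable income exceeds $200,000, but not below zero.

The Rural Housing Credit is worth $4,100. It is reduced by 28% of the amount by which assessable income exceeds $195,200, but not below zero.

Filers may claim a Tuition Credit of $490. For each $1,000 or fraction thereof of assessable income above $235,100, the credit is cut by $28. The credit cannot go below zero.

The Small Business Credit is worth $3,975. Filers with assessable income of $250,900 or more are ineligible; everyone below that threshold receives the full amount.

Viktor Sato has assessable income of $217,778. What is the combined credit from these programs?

Retirement Saver's Credit: 18% of the $17,778 excess over $200,000 is $3,200.04 ≥ base, so the credit is $0.
Rural Housing Credit: 28% of the $22,578 excess over $195,200 is $6,321.84 ≥ base, so the credit is $0.
Tuition Credit: $217,778 is at or below the $235,100 threshold, so the full $490 applies.
Small Business Credit: $217,778 is below the $250,900 cutoff, so the full $3,975 applies.
Total: $0 + $0 + $490 + $3,975 = $4,465.

$4,465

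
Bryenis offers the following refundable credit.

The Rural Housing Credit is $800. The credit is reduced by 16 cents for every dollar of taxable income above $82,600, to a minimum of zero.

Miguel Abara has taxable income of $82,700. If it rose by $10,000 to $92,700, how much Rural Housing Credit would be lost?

$784

At $82,700 — 16% of the $100 excess over $82,600 is $16; credit = $800 − $16 = $784.
At $92,700 — 16% of the $10,100 excess over $82,600 is $1,616 ≥ base, so the credit is $0.
Lost: $784 − $0 = $784.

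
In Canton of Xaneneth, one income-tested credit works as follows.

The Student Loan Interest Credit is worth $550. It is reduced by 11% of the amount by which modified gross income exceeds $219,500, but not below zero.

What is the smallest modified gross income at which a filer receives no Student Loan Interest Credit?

The credit falls by 11% of each dollar above $219,500, so it reaches zero when the excess is $550 / 11% = $5,000: income = $219,500 + $5,000 = $224,500.

$224,500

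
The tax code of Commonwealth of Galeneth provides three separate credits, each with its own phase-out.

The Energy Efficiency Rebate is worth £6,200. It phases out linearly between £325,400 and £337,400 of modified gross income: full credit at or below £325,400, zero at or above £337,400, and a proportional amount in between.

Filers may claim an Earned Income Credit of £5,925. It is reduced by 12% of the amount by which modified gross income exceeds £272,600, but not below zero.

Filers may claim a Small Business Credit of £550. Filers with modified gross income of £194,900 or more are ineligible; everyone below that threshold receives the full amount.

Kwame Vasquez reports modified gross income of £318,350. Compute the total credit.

£6,635

Energy Efficiency Rebate: £318,350 is at or below the £325,400 threshold, so the full £6,200 applies.
Earned Income Credit: 12% of the £45,750 excess over £272,600 is £5,490; credit = £5,925 − £5,490 = £435.
Small Business Credit: £318,350 meets or exceeds the £194,900 cutoff, so the credit is £0.
Total: £6,200 + £435 + £0 = £6,635.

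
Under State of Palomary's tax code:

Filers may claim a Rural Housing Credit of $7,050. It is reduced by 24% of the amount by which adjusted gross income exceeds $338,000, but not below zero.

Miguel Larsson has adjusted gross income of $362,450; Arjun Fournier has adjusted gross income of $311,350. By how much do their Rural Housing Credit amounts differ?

Miguel ($362,450): Rural Housing Credit: 24% of the $24,450 excess over $338,000 is $5,868; credit = $7,050 − $5,868 = $1,182.
Arjun ($311,350): Rural Housing Credit: $311,350 is at or below the $338,000 threshold, so the full $7,050 applies.
Difference: |$1,182 − $7,050| = $5,868.

$5,868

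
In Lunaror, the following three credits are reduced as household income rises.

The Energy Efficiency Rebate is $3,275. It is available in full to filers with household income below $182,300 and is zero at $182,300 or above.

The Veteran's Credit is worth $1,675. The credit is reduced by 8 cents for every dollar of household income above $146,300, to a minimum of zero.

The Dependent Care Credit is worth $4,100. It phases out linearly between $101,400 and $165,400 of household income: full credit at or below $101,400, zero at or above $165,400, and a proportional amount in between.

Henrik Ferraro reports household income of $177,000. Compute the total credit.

Energy Efficiency Rebate: $177,000 is below the $182,300 cutoff, so the full $3,275 applies.
Veteran's Credit: 8% of the $30,700 excess over $146,300 is $2,456 ≥ base, so the credit is $0.
Dependent Care Credit: $177,000 is at or above $165,400, so the credit is $0.
Total: $3,275 + $0 + $0 = $3,275.

$3,275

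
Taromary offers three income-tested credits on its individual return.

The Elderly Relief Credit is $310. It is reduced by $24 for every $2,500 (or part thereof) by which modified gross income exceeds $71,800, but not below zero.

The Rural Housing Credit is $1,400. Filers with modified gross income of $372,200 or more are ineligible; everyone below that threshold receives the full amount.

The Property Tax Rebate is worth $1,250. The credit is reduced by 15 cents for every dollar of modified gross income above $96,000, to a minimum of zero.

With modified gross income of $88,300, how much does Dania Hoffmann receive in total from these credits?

Elderly Relief Credit: income exceeds $71,800 by $16,500, which is 7 full-or-partial $2,500 increments; reduction = 7 × $24 = $168, leaving $142.
Rural Housing Credit: $88,300 is below the $372,200 cutoff, so the full $1,400 applies.
Property Tax Rebate: $88,300 is at or below the $96,000 threshold, so the full $1,250 applies.
Total: $142 + $1,400 + $1,250 = $2,792.

$2,792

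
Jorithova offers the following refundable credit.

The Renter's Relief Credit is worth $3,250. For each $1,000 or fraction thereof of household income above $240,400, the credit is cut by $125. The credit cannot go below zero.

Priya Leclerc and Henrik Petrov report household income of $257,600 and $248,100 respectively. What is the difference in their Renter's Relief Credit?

$1,250

Priya ($257,600): Renter's Relief Credit: income exceeds $240,400 by $17,200, which is 18 full-or-partial $1,000 increments; reduction = 18 × $125 = $2,250, leaving $1,000.
Henrik ($248,100): Renter's Relief Credit: income exceeds $240,400 by $7,700, which is 8 full-or-partial $1,000 increments; reduction = 8 × $125 = $1,000, leaving $2,250.
Difference: |$1,000 − $2,250| = $1,250.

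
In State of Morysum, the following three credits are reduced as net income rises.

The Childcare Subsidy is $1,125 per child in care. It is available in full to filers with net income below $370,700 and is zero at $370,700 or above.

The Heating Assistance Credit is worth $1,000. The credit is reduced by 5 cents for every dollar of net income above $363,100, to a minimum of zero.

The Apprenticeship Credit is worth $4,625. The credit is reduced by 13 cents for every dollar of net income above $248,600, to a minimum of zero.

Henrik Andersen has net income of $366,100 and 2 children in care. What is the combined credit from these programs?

Childcare Subsidy: base = 2 × $1,125 = $2,250. $366,100 is below the $370,700 cutoff, so the full $2,250 applies.
Heating Assistance Credit: 5% of the $3,000 excess over $363,100 is $150; credit = $1,000 − $150 = $850.
Apprenticeship Credit: 13% of the $117,500 excess over $248,600 is $15,275 ≥ base, so the credit is $0.
Total: $2,250 + $850 + $0 = $3,100.

$3,100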